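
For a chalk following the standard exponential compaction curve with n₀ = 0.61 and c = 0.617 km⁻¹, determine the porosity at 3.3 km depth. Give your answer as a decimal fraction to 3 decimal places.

n = n₀·exp(−c·z) = 0.61 × exp(−0.617 × 3.3) = 0.61 × exp(−2.036)
  = 0.61 × 0.1305 = 0.0796

0.080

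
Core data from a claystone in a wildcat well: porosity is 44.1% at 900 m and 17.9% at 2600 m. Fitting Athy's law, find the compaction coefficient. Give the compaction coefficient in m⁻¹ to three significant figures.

0.000530 m⁻¹

Working in km (1 km = 1000 m; c in km⁻¹ = c in m⁻¹ × 1000):
Athy: φ(z) = φ₀ e^(−cz) ⇒ φ₁/φ₂ = e^{c(z₂−z₁)} ⇒ c = ln(φ₁/φ₂)/(z₂−z₁)
c = ln(0.441/0.179) / (2.6 − 0.9) = ln(2.464) / 1.7 = 0.9017 / 1.7 = 0.5304 km⁻¹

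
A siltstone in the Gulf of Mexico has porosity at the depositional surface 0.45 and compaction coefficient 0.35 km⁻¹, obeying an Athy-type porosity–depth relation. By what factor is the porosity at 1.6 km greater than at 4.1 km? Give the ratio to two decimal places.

2.40

phi(Z₁)/phi(Z₂) = e^(−β·Z₁)/e^(−β·Z₂) = e^{β(Z₂−Z₁)}
= exp(0.35 × 2.5) = exp(0.875) = 2.3989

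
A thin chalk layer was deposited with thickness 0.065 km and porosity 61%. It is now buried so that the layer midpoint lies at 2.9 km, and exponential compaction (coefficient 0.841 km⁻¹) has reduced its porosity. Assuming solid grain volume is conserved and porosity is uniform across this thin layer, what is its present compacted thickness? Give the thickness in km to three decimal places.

0.027 km

Porosity at 2.9 km: φ = 0.61·exp(−0.841×2.9) = 0.0532
Solid-volume conservation: h(1−φ) = h₀(1−φ₀) ⇒ h = h₀·(1−φ₀)/(1−φ)
h = 0.065 × (1 − 0.61)/(1 − 0.0532) = 0.065 × 0.4119 = 0.0268 km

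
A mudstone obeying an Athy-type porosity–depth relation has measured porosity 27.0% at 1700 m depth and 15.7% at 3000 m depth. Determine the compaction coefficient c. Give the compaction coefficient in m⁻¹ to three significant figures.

Working in km (1 km = 1000 m; c in km⁻¹ = c in m⁻¹ × 1000):
Athy: phi(Z) = phi₀ e^(−cZ) ⇒ phi₁/phi₂ = e^{c(Z₂−Z₁)} ⇒ c = ln(phi₁/phi₂)/(Z₂−Z₁)
c = ln(0.27/0.157) / (3 − 1.7) = ln(1.72) / 1.3 = 0.5422 / 1.3 = 0.4171 km⁻¹

0.000417 m⁻¹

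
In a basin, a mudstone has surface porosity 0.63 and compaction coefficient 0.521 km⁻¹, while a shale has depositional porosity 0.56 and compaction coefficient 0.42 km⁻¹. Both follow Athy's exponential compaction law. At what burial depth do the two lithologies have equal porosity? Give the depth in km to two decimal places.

1.17 km

Set φ₀ₐ e^(−cₐz) = φ₀ᵦ e^(−cᵦz) ⇒ ln(φ₀ₐ/φ₀ᵦ) = (cₐ − cᵦ)·z
z = ln(0.63/0.56) / (0.521 − 0.42) = 0.1178 / 0.101 = 1.166 km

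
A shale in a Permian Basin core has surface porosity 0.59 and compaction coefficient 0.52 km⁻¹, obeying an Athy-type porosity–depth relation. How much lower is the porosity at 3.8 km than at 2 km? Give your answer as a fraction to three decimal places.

0.127

n(2) = 0.59·e^(−0.52×2) = 0.2085
n(3.8) = 0.59·e^(−0.52×3.8) = 0.0818
Δn = 0.2085 − 0.0818 = 0.1268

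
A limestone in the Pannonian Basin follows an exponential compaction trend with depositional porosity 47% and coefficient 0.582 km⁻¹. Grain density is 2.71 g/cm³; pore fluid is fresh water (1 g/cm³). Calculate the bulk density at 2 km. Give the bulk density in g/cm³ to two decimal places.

Porosity at depth: phi = 0.47·exp(−0.582×2) = 0.47×0.3122 = 0.1468
Bulk density: ρ_b = (1−phi)ρ_g + phi·ρ_f = 0.8532×2.71 + 0.1468×1
       = 2.312 + 0.147 = 2.459 g/cm³

2.46 g/cm³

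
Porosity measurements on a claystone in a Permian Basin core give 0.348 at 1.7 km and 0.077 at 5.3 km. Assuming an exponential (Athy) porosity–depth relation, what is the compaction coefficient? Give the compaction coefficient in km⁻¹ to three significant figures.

0.419 km⁻¹

Athy: phi(z) = phi₀ e^(−βz) ⇒ phi₁/phi₂ = e^{β(z₂−z₁)} ⇒ β = ln(phi₁/phi₂)/(z₂−z₁)
β = ln(0.348/0.077) / (5.3 − 1.7) = ln(4.519) / 3.6 = 1.5084 / 3.6 = 0.419 km⁻¹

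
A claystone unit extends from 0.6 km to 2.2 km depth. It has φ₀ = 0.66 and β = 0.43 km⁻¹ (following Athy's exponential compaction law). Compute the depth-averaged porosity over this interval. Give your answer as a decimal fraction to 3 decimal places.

0.369

⟨φ⟩ = (1/(Z₂−Z₁)) ∫ φ₀ e^(−βZ) dZ = φ₀·(e^(−β·Z₁) − e^(−β·Z₂)) / (β·(Z₂−Z₁))
e^(−0.43×0.6) = 0.7726; e^(−0.43×2.2) = 0.3883
⟨φ⟩ = 0.66 × (0.7726 − 0.3883) / (0.43 × 1.6) = 0.66 × 0.5586 = 0.3687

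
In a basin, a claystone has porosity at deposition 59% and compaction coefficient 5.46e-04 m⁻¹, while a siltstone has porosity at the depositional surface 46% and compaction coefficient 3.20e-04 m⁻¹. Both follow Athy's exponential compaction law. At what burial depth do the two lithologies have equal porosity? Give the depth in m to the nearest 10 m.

Working in km (1 km = 1000 m; k in km⁻¹ = k in m⁻¹ × 1000):
Set phi₀ₐ e^(−kₐz) = phi₀ᵦ e^(−kᵦz) ⇒ ln(phi₀ₐ/phi₀ᵦ) = (kₐ − kᵦ)·z
z = ln(0.59/0.46) / (0.546 − 0.32) = 0.2489 / 0.226 = 1.101 km

1100 m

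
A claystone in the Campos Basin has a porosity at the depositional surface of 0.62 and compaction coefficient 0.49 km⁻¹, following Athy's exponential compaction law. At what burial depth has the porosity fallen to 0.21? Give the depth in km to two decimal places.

2.21 km

Invert Athy's law: z = ln(n₀/n) / k
z = ln(0.62/0.21) / 0.49 = ln(2.952) / 0.49 = 1.0826 / 0.49 = 2.209 km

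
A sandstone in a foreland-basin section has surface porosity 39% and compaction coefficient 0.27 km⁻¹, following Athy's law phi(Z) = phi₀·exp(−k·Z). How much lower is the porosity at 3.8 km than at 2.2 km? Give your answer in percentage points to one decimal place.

7.6 percentage points

phi(2.2) = 0.39·e^(−0.27×2.2) = 0.2153
phi(3.8) = 0.39·e^(−0.27×3.8) = 0.1398
Δphi = 0.2153 − 0.1398 = 0.0755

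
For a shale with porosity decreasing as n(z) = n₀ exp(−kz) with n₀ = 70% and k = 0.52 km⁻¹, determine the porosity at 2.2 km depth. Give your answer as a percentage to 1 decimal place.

n = n₀·exp(−k·z) = 0.7 × exp(−0.52 × 2.2) = 0.7 × exp(−1.144)
  = 0.7 × 0.3185 = 0.2230

22.3%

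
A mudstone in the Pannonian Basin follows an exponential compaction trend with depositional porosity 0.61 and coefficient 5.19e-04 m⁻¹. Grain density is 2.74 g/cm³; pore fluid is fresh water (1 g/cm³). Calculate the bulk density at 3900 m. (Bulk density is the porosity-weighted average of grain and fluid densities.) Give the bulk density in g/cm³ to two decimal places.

Working in km (1 km = 1000 m; k in km⁻¹ = k in m⁻¹ × 1000):
Porosity at depth: phi = 0.61·exp(−0.519×3.9) = 0.61×0.1321 = 0.0806
Bulk density: ρ_b = (1−phi)ρ_g + phi·ρ_f = 0.9194×2.74 + 0.0806×1
       = 2.519 + 0.081 = 2.600 g/cm³

2.60 g/cm³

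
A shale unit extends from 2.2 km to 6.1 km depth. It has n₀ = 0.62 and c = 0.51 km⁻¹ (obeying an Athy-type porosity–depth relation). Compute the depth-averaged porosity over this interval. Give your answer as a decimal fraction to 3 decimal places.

⟨n⟩ = (1/(z₂−z₁)) ∫ n₀ e^(−cz) dz = n₀·(e^(−c·z₁) − e^(−c·z₂)) / (c·(z₂−z₁))
e^(−0.51×2.2) = 0.3256; e^(−0.51×6.1) = 0.0446
⟨n⟩ = 0.62 × (0.3256 − 0.0446) / (0.51 × 3.9) = 0.62 × 0.1413 = 0.0876

0.088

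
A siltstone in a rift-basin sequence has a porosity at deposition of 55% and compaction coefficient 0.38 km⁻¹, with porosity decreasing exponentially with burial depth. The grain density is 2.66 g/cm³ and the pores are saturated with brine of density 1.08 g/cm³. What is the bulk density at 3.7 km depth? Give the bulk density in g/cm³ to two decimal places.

Porosity at depth: phi = 0.55·exp(−0.38×3.7) = 0.55×0.2451 = 0.1348
Bulk density: ρ_b = (1−phi)ρ_g + phi·ρ_f = 0.8652×2.66 + 0.1348×1.08
       = 2.301 + 0.146 = 2.447 g/cm³

2.45 g/cm³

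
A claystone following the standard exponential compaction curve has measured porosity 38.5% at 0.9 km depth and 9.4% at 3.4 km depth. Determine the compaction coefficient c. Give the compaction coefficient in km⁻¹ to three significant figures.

Athy: n(z) = n₀ e^(−cz) ⇒ n₁/n₂ = e^{c(z₂−z₁)} ⇒ c = ln(n₁/n₂)/(z₂−z₁)
c = ln(0.385/0.094) / (3.4 − 0.9) = ln(4.096) / 2.5 = 1.4099 / 2.5 = 0.564 km⁻¹

0.564 km⁻¹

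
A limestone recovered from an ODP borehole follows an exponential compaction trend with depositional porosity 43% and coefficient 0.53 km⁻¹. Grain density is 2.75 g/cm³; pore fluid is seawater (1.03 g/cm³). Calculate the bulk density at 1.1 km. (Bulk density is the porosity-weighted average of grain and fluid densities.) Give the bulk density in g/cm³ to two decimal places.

Porosity at depth: φ = 0.43·exp(−0.53×1.1) = 0.43×0.5582 = 0.2400
Bulk density: ρ_b = (1−φ)ρ_g + φ·ρ_f = 0.7600×2.75 + 0.2400×1.03
       = 2.090 + 0.247 = 2.337 g/cm³

2.34 g/cm³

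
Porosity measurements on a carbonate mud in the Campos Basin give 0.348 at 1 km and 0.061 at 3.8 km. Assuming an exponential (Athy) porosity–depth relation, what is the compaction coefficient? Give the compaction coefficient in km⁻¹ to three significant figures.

0.622 km⁻¹

Athy: phi(Z) = phi₀ e^(−kZ) ⇒ phi₁/phi₂ = e^{k(Z₂−Z₁)} ⇒ k = ln(phi₁/phi₂)/(Z₂−Z₁)
k = ln(0.348/0.061) / (3.8 − 1) = ln(5.705) / 2.8 = 1.7413 / 2.8 = 0.6219 km⁻¹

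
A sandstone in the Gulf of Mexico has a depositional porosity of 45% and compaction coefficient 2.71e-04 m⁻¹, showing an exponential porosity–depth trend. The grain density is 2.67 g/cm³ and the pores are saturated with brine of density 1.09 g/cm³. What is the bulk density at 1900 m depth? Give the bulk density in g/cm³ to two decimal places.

2.25 g/cm³

Working in km (1 km = 1000 m; k in km⁻¹ = k in m⁻¹ × 1000):
Porosity at depth: φ = 0.45·exp(−0.271×1.9) = 0.45×0.5976 = 0.2689
Bulk density: ρ_b = (1−φ)ρ_g + φ·ρ_f = 0.7311×2.67 + 0.2689×1.09
       = 1.952 + 0.293 = 2.245 g/cm³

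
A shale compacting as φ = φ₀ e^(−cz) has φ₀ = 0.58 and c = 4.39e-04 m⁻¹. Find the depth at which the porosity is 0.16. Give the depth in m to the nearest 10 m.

Working in km (1 km = 1000 m; c in km⁻¹ = c in m⁻¹ × 1000):
Invert Athy's law: z = ln(φ₀/φ) / c
z = ln(0.58/0.16) / 0.439 = ln(3.625) / 0.439 = 1.2879 / 0.439 = 2.934 km

2930 m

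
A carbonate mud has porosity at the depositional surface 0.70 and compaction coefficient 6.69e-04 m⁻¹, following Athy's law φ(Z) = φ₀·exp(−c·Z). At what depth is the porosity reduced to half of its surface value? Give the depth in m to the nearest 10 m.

1040 m

Working in km (1 km = 1000 m; c in km⁻¹ = c in m⁻¹ × 1000):
φ/φ₀ = 1/2 ⇒ exp(−c·Z) = 1/2 ⇒ Z = ln(2) / c
Z = 0.6931 / 0.669 = 1.036 km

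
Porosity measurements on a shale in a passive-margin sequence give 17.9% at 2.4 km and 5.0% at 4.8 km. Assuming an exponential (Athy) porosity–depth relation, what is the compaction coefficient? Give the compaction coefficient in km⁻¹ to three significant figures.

0.531 km⁻¹

Athy: n(d) = n₀ e^(−cd) ⇒ n₁/n₂ = e^{c(d₂−d₁)} ⇒ c = ln(n₁/n₂)/(d₂−d₁)
c = ln(0.179/0.05) / (4.8 − 2.4) = ln(3.58) / 2.4 = 1.2754 / 2.4 = 0.5314 km⁻¹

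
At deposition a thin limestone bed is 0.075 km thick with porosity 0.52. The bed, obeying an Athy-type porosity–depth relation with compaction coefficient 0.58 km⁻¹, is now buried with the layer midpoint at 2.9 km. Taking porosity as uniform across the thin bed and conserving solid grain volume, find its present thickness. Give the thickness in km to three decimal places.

Porosity at 2.9 km: phi = 0.52·exp(−0.58×2.9) = 0.0967
Solid-volume conservation: h(1−phi) = h₀(1−phi₀) ⇒ h = h₀·(1−phi₀)/(1−phi)
h = 0.075 × (1 − 0.52)/(1 − 0.0967) = 0.075 × 0.5314 = 0.0399 km

0.040 km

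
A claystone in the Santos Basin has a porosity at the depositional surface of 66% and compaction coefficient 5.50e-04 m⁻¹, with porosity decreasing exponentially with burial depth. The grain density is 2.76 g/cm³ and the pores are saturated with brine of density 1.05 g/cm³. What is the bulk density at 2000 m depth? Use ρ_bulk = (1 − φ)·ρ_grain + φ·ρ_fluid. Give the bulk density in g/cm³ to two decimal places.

Working in km (1 km = 1000 m; β in km⁻¹ = β in m⁻¹ × 1000):
Porosity at depth: phi = 0.66·exp(−0.55×2) = 0.66×0.3329 = 0.2197
Bulk density: ρ_b = (1−phi)ρ_g + phi·ρ_f = 0.7803×2.76 + 0.2197×1.05
       = 2.154 + 0.231 = 2.384 g/cm³

2.38 g/cm³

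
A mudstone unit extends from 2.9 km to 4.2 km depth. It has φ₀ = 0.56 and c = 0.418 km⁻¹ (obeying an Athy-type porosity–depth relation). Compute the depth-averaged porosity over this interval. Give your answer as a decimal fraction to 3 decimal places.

⟨φ⟩ = (1/(z₂−z₁)) ∫ φ₀ e^(−cz) dz = φ₀·(e^(−c·z₁) − e^(−c·z₂)) / (c·(z₂−z₁))
e^(−0.418×2.9) = 0.2975; e^(−0.418×4.2) = 0.1728
⟨φ⟩ = 0.56 × (0.2975 − 0.1728) / (0.418 × 1.3) = 0.56 × 0.2296 = 0.1285

0.129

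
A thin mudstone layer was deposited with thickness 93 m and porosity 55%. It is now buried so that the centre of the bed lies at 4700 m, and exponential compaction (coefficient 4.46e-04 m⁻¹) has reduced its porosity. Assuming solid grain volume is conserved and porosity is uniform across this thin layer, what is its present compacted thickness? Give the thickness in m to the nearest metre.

Working in km (1 km = 1000 m; c in km⁻¹ = c in m⁻¹ × 1000):
Porosity at 4.7 km: phi = 0.55·exp(−0.446×4.7) = 0.0676
Solid-volume conservation: h(1−phi) = h₀(1−phi₀) ⇒ h = h₀·(1−phi₀)/(1−phi)
h = 0.093 × (1 − 0.55)/(1 − 0.0676) = 0.093 × 0.4826 = 0.0449 km

45 m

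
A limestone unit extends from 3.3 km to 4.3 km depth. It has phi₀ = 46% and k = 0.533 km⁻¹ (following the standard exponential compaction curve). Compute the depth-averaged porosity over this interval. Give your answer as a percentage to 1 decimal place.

6.1%

⟨phi⟩ = (1/(z₂−z₁)) ∫ phi₀ e^(−kz) dz = phi₀·(e^(−k·z₁) − e^(−k·z₂)) / (k·(z₂−z₁))
e^(−0.533×3.3) = 0.1722; e^(−0.533×4.3) = 0.1011
⟨phi⟩ = 0.46 × (0.1722 − 0.1011) / (0.533 × 1) = 0.46 × 0.1335 = 0.0614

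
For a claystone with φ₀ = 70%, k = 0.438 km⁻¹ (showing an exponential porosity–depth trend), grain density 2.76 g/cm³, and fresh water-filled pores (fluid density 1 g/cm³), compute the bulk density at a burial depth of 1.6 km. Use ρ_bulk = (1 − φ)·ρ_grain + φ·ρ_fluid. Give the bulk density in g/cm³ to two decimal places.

2.15 g/cm³

Porosity at depth: φ = 0.7·exp(−0.438×1.6) = 0.7×0.4962 = 0.3473
Bulk density: ρ_b = (1−φ)ρ_g + φ·ρ_f = 0.6527×2.76 + 0.3473×1
       = 1.801 + 0.347 = 2.149 g/cm³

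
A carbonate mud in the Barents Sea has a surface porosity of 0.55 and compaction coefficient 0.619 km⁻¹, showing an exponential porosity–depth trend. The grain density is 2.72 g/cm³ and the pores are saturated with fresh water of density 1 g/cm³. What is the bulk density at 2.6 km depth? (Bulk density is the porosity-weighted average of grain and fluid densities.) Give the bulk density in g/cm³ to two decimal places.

Porosity at depth: φ = 0.55·exp(−0.619×2.6) = 0.55×0.2000 = 0.1100
Bulk density: ρ_b = (1−φ)ρ_g + φ·ρ_f = 0.8900×2.72 + 0.1100×1
       = 2.421 + 0.110 = 2.531 g/cm³

2.53 g/cm³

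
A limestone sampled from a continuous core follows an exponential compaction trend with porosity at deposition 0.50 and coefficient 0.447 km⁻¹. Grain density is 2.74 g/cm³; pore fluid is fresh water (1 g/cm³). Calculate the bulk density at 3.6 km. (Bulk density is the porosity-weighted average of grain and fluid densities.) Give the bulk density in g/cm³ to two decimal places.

2.57 g/cm³

Porosity at depth: φ = 0.5·exp(−0.447×3.6) = 0.5×0.2000 = 0.1000
Bulk density: ρ_b = (1−φ)ρ_g + φ·ρ_f = 0.9000×2.74 + 0.1000×1
       = 2.466 + 0.100 = 2.566 g/cm³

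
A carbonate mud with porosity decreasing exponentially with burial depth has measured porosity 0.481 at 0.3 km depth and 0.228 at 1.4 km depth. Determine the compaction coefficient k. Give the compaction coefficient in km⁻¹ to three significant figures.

Athy: phi(Z) = phi₀ e^(−kZ) ⇒ phi₁/phi₂ = e^{k(Z₂−Z₁)} ⇒ k = ln(phi₁/phi₂)/(Z₂−Z₁)
k = ln(0.481/0.228) / (1.4 − 0.3) = ln(2.11) / 1.1 = 0.7465 / 1.1 = 0.6787 km⁻¹

0.679 km⁻¹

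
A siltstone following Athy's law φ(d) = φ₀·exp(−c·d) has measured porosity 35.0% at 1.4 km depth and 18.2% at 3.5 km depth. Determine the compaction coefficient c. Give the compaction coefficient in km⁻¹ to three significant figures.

Athy: φ(d) = φ₀ e^(−cd) ⇒ φ₁/φ₂ = e^{c(d₂−d₁)} ⇒ c = ln(φ₁/φ₂)/(d₂−d₁)
c = ln(0.35/0.182) / (3.5 − 1.4) = ln(1.923) / 2.1 = 0.6539 / 2.1 = 0.3114 km⁻¹

0.311 km⁻¹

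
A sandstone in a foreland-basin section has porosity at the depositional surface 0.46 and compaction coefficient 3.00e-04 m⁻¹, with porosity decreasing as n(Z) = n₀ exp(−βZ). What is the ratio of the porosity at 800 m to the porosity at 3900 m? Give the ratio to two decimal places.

Working in km (1 km = 1000 m; β in km⁻¹ = β in m⁻¹ × 1000):
n(Z₁)/n(Z₂) = e^(−β·Z₁)/e^(−β·Z₂) = e^{β(Z₂−Z₁)}
= exp(0.3 × 3.1) = exp(0.93) = 2.5345

2.53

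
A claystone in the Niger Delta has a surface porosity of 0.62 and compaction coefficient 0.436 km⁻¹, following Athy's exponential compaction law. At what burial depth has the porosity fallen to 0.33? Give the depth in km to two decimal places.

Invert Athy's law: z = ln(φ₀/φ) / c
z = ln(0.62/0.33) / 0.436 = ln(1.879) / 0.436 = 0.6306 / 0.436 = 1.446 km

1.45 km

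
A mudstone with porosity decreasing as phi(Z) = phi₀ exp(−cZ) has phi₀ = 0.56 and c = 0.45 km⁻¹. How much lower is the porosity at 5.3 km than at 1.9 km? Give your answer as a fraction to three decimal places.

0.187

phi(1.9) = 0.56·e^(−0.45×1.9) = 0.2382
phi(5.3) = 0.56·e^(−0.45×5.3) = 0.0516
Δphi = 0.2382 − 0.0516 = 0.1866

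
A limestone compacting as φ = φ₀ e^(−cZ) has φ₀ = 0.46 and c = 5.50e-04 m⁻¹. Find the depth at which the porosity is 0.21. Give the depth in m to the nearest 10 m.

Working in km (1 km = 1000 m; c in km⁻¹ = c in m⁻¹ × 1000):
Invert Athy's law: Z = ln(φ₀/φ) / c
Z = ln(0.46/0.21) / 0.55 = ln(2.19) / 0.55 = 0.7841 / 0.55 = 1.426 km

1430 m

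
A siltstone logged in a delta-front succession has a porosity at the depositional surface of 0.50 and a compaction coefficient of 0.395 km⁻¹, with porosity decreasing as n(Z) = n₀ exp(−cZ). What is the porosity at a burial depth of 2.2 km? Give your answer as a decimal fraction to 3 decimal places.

n = n₀·exp(−c·Z) = 0.5 × exp(−0.395 × 2.2) = 0.5 × exp(−0.869)
  = 0.5 × 0.4194 = 0.2097

0.210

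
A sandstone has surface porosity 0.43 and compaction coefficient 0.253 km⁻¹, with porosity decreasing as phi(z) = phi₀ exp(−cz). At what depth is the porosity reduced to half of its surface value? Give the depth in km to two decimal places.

2.74 km

phi/phi₀ = 1/2 ⇒ exp(−c·z) = 1/2 ⇒ z = ln(2) / c
z = 0.6931 / 0.253 = 2.740 km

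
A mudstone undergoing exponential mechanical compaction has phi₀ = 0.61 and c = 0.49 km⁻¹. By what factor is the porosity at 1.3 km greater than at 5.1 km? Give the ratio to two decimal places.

phi(d₁)/phi(d₂) = e^(−c·d₁)/e^(−c·d₂) = e^{c(d₂−d₁)}
= exp(0.49 × 3.8) = exp(1.862) = 6.4366

6.44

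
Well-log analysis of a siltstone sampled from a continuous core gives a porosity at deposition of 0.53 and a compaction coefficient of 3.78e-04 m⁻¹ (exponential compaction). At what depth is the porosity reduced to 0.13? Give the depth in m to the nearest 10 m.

Working in km (1 km = 1000 m; k in km⁻¹ = k in m⁻¹ × 1000):
Invert Athy's law: z = ln(phi₀/phi) / k
z = ln(0.53/0.13) / 0.378 = ln(4.077) / 0.378 = 1.4053 / 0.378 = 3.718 km

3720 m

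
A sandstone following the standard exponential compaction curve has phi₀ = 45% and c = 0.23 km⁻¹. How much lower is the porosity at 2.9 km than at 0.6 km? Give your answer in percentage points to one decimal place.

16.1 percentage points

phi(0.6) = 0.45·e^(−0.23×0.6) = 0.3920
phi(2.9) = 0.45·e^(−0.23×2.9) = 0.2310
Δphi = 0.3920 − 0.2310 = 0.1610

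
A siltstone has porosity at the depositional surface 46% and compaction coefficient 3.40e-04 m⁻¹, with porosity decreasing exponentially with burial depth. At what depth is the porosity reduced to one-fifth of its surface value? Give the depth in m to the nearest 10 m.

Working in km (1 km = 1000 m; β in km⁻¹ = β in m⁻¹ × 1000):
phi/phi₀ = 1/5 ⇒ exp(−β·Z) = 1/5 ⇒ Z = ln(5) / β
Z = 1.6094 / 0.34 = 4.734 km

4730 m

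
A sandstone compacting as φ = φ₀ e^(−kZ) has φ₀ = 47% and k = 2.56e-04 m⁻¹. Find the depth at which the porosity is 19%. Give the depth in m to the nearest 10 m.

Working in km (1 km = 1000 m; k in km⁻¹ = k in m⁻¹ × 1000):
Invert Athy's law: Z = ln(φ₀/φ) / k
Z = ln(0.47/0.19) / 0.256 = ln(2.474) / 0.256 = 0.9057 / 0.256 = 3.538 km

3540 m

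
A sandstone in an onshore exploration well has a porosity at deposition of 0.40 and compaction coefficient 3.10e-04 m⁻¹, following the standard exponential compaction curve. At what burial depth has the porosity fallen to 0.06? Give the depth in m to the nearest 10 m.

6120 m

Working in km (1 km = 1000 m; β in km⁻¹ = β in m⁻¹ × 1000):
Invert Athy's law: z = ln(n₀/n) / β
z = ln(0.4/0.06) / 0.31 = ln(6.667) / 0.31 = 1.8971 / 0.31 = 6.120 km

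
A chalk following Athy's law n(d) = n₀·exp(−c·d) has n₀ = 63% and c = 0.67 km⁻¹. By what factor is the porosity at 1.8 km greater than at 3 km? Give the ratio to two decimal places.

n(d₁)/n(d₂) = e^(−c·d₁)/e^(−c·d₂) = e^{c(d₂−d₁)}
= exp(0.67 × 1.2) = exp(0.804) = 2.2345

2.23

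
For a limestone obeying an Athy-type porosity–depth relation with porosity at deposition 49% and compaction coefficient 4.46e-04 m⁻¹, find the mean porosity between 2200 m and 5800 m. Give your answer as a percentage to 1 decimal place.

Working in km (1 km = 1000 m; c in km⁻¹ = c in m⁻¹ × 1000):
⟨n⟩ = (1/(Z₂−Z₁)) ∫ n₀ e^(−cZ) dZ = n₀·(e^(−c·Z₁) − e^(−c·Z₂)) / (c·(Z₂−Z₁))
e^(−0.446×2.2) = 0.3749; e^(−0.446×5.8) = 0.0753
⟨n⟩ = 0.49 × (0.3749 − 0.0753) / (0.446 × 3.6) = 0.49 × 0.1866 = 0.0914

9.1%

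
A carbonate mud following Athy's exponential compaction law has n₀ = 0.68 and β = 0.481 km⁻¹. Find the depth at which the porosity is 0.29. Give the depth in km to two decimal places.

1.77 km

Invert Athy's law: z = ln(n₀/n) / β
z = ln(0.68/0.29) / 0.481 = ln(2.345) / 0.481 = 0.8522 / 0.481 = 1.772 km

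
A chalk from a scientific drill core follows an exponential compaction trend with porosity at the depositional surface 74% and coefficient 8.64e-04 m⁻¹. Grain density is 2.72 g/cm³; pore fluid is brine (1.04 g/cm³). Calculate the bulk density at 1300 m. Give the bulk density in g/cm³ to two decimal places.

Working in km (1 km = 1000 m; c in km⁻¹ = c in m⁻¹ × 1000):
Porosity at depth: φ = 0.74·exp(−0.864×1.3) = 0.74×0.3252 = 0.2407
Bulk density: ρ_b = (1−φ)ρ_g + φ·ρ_f = 0.7593×2.72 + 0.2407×1.04
       = 2.065 + 0.250 = 2.316 g/cm³

2.32 g/cm³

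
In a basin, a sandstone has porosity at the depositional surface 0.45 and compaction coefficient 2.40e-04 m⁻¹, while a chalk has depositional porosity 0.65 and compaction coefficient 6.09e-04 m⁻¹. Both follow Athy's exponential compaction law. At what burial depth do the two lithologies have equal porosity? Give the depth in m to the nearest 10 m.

Working in km (1 km = 1000 m; c in km⁻¹ = c in m⁻¹ × 1000):
Set phi₀ₐ e^(−cₐz) = phi₀ᵦ e^(−cᵦz) ⇒ ln(phi₀ₐ/phi₀ᵦ) = (cₐ − cᵦ)·z
z = ln(0.45/0.65) / (0.24 − 0.609) = -0.3677 / -0.369 = 0.997 km

1000 m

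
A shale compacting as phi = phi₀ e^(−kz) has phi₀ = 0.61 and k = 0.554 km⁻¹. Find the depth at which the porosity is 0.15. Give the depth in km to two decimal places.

2.53 km

Invert Athy's law: z = ln(phi₀/phi) / k
z = ln(0.61/0.15) / 0.554 = ln(4.067) / 0.554 = 1.4028 / 0.554 = 2.532 km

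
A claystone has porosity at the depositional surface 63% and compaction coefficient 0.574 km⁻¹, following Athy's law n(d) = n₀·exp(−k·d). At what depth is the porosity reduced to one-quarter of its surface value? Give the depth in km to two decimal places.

n/n₀ = 1/4 ⇒ exp(−k·d) = 1/4 ⇒ d = ln(4) / k
d = 1.3863 / 0.574 = 2.415 km

2.42 km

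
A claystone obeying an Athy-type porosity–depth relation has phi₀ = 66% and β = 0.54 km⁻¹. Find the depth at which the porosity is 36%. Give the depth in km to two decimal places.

Invert Athy's law: z = ln(phi₀/phi) / β
z = ln(0.66/0.36) / 0.54 = ln(1.833) / 0.54 = 0.6061 / 0.54 = 1.122 km

1.12 km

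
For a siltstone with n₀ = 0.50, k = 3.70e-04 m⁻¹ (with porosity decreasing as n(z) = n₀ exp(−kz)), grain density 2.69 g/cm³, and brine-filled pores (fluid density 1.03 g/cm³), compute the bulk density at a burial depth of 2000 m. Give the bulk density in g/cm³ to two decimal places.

Working in km (1 km = 1000 m; k in km⁻¹ = k in m⁻¹ × 1000):
Porosity at depth: n = 0.5·exp(−0.37×2) = 0.5×0.4771 = 0.2386
Bulk density: ρ_b = (1−n)ρ_g + n·ρ_f = 0.7614×2.69 + 0.2386×1.03
       = 2.048 + 0.246 = 2.294 g/cm³

2.29 g/cm³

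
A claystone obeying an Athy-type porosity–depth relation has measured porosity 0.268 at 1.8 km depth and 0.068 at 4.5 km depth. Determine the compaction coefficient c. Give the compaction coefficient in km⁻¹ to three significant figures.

0.508 km⁻¹

Athy: phi(Z) = phi₀ e^(−cZ) ⇒ phi₁/phi₂ = e^{c(Z₂−Z₁)} ⇒ c = ln(phi₁/phi₂)/(Z₂−Z₁)
c = ln(0.268/0.068) / (4.5 − 1.8) = ln(3.941) / 2.7 = 1.3715 / 2.7 = 0.508 km⁻¹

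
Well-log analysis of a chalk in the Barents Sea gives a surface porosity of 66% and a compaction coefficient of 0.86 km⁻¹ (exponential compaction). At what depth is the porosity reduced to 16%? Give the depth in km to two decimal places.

1.65 km

Invert Athy's law: d = ln(n₀/n) / c
d = ln(0.66/0.16) / 0.86 = ln(4.125) / 0.86 = 1.4171 / 0.86 = 1.648 km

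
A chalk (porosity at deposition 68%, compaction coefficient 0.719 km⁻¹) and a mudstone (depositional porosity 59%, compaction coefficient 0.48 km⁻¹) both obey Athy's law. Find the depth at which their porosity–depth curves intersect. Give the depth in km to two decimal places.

0.59 km

Set n₀ₐ e^(−βₐZ) = n₀ᵦ e^(−βᵦZ) ⇒ ln(n₀ₐ/n₀ᵦ) = (βₐ − βᵦ)·Z
Z = ln(0.68/0.59) / (0.719 − 0.48) = 0.1420 / 0.239 = 0.594 km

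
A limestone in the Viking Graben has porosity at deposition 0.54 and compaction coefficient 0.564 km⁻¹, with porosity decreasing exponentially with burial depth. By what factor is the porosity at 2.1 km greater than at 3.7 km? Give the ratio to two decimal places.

φ(Z₁)/φ(Z₂) = e^(−k·Z₁)/e^(−k·Z₂) = e^{k(Z₂−Z₁)}
= exp(0.564 × 1.6) = exp(0.9024) = 2.4655

2.47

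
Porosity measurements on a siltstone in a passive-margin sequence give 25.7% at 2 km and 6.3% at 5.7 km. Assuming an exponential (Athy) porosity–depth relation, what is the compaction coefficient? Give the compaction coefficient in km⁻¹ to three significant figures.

0.380 km⁻¹

Athy: phi(Z) = phi₀ e^(−βZ) ⇒ phi₁/phi₂ = e^{β(Z₂−Z₁)} ⇒ β = ln(phi₁/phi₂)/(Z₂−Z₁)
β = ln(0.257/0.063) / (5.7 − 2) = ln(4.079) / 3.7 = 1.4059 / 3.7 = 0.38 km⁻¹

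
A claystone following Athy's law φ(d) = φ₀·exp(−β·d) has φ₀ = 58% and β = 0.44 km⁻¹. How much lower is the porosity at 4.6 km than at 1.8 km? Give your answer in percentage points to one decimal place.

18.6 percentage points

φ(1.8) = 0.58·e^(−0.44×1.8) = 0.2627
φ(4.6) = 0.58·e^(−0.44×4.6) = 0.0766
Δφ = 0.2627 − 0.0766 = 0.1861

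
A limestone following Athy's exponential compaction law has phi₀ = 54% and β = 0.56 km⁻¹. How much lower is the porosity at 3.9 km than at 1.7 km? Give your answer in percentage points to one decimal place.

14.8 percentage points

phi(1.7) = 0.54·e^(−0.56×1.7) = 0.2084
phi(3.9) = 0.54·e^(−0.56×3.9) = 0.0608
Δphi = 0.2084 − 0.0608 = 0.1476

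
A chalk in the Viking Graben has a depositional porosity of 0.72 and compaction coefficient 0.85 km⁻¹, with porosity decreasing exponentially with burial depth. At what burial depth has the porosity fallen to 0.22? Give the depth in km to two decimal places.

1.39 km

Invert Athy's law: z = ln(phi₀/phi) / β
z = ln(0.72/0.22) / 0.85 = ln(3.273) / 0.85 = 1.1856 / 0.85 = 1.395 km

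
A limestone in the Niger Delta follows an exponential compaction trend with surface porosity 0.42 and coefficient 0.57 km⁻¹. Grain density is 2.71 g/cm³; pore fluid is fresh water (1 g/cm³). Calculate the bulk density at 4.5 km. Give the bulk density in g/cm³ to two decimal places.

2.65 g/cm³

Porosity at depth: n = 0.42·exp(−0.57×4.5) = 0.42×0.0769 = 0.0323
Bulk density: ρ_b = (1−n)ρ_g + n·ρ_f = 0.9677×2.71 + 0.0323×1
       = 2.622 + 0.032 = 2.655 g/cm³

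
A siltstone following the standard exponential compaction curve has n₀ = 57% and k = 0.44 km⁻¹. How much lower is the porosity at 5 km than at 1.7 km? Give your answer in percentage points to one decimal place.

20.7 percentage points

n(1.7) = 0.57·e^(−0.44×1.7) = 0.2698
n(5) = 0.57·e^(−0.44×5) = 0.0632
Δn = 0.2698 − 0.0632 = 0.2066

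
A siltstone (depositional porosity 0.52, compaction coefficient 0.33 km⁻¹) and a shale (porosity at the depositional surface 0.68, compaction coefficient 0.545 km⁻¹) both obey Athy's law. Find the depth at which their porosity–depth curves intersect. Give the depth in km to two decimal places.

Set phi₀ₐ e^(−kₐZ) = phi₀ᵦ e^(−kᵦZ) ⇒ ln(phi₀ₐ/phi₀ᵦ) = (kₐ − kᵦ)·Z
Z = ln(0.52/0.68) / (0.33 − 0.545) = -0.2683 / -0.215 = 1.248 km

1.25 km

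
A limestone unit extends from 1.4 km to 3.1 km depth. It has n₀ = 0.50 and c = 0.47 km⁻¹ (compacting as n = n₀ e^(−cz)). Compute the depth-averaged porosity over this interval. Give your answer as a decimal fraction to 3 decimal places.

⟨n⟩ = (1/(z₂−z₁)) ∫ n₀ e^(−cz) dz = n₀·(e^(−c·z₁) − e^(−c·z₂)) / (c·(z₂−z₁))
e^(−0.47×1.4) = 0.5179; e^(−0.47×3.1) = 0.2329
⟨n⟩ = 0.5 × (0.5179 − 0.2329) / (0.47 × 1.7) = 0.5 × 0.3566 = 0.1783

0.178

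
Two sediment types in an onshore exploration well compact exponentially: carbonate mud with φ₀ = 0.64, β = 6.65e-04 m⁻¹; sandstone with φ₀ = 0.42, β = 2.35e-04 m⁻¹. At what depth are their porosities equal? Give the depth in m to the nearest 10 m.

Working in km (1 km = 1000 m; β in km⁻¹ = β in m⁻¹ × 1000):
Set φ₀ₐ e^(−βₐz) = φ₀ᵦ e^(−βᵦz) ⇒ ln(φ₀ₐ/φ₀ᵦ) = (βₐ − βᵦ)·z
z = ln(0.64/0.42) / (0.665 − 0.235) = 0.4212 / 0.43 = 0.980 km

980 m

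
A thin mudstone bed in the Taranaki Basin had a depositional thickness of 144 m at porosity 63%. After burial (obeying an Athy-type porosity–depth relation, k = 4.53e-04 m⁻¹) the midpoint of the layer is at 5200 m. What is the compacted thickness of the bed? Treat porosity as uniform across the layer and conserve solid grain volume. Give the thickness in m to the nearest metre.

57 m

Working in km (1 km = 1000 m; k in km⁻¹ = k in m⁻¹ × 1000):
Porosity at 5.2 km: phi = 0.63·exp(−0.453×5.2) = 0.0597
Solid-volume conservation: h(1−phi) = h₀(1−phi₀) ⇒ h = h₀·(1−phi₀)/(1−phi)
h = 0.144 × (1 − 0.63)/(1 − 0.0597) = 0.144 × 0.3935 = 0.0567 km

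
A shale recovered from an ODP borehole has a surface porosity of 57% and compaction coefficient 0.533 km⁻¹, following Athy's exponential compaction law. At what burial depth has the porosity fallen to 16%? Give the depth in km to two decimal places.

Invert Athy's law: Z = ln(n₀/n) / k
Z = ln(0.57/0.16) / 0.533 = ln(3.562) / 0.533 = 1.2705 / 0.533 = 2.384 km

2.38 km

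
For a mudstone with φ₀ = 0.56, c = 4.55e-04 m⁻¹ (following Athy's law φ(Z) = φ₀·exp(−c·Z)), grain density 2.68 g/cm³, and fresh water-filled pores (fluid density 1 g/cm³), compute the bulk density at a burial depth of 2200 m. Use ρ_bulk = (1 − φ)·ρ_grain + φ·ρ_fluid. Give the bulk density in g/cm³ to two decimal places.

2.33 g/cm³

Working in km (1 km = 1000 m; c in km⁻¹ = c in m⁻¹ × 1000):
Porosity at depth: φ = 0.56·exp(−0.455×2.2) = 0.56×0.3675 = 0.2058
Bulk density: ρ_b = (1−φ)ρ_g + φ·ρ_f = 0.7942×2.68 + 0.2058×1
       = 2.128 + 0.206 = 2.334 g/cm³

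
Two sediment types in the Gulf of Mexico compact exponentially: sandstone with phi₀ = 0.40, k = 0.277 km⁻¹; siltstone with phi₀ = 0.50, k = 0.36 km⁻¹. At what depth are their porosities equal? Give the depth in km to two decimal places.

2.69 km

Set phi₀ₐ e^(−kₐz) = phi₀ᵦ e^(−kᵦz) ⇒ ln(phi₀ₐ/phi₀ᵦ) = (kₐ − kᵦ)·z
z = ln(0.4/0.5) / (0.277 − 0.36) = -0.2231 / -0.083 = 2.688 km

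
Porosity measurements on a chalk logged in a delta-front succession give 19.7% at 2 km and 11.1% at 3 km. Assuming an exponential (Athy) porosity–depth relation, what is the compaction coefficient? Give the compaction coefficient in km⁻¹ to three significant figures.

0.574 km⁻¹

Athy: phi(Z) = phi₀ e^(−cZ) ⇒ phi₁/phi₂ = e^{c(Z₂−Z₁)} ⇒ c = ln(phi₁/phi₂)/(Z₂−Z₁)
c = ln(0.197/0.111) / (3 − 2) = ln(1.775) / 1 = 0.5737 / 1 = 0.5737 km⁻¹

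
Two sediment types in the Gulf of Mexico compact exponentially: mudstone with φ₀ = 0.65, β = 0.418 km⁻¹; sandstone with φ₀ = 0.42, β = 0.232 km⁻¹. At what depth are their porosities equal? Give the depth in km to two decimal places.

2.35 km

Set φ₀ₐ e^(−βₐd) = φ₀ᵦ e^(−βᵦd) ⇒ ln(φ₀ₐ/φ₀ᵦ) = (βₐ − βᵦ)·d
d = ln(0.65/0.42) / (0.418 − 0.232) = 0.4367 / 0.186 = 2.348 km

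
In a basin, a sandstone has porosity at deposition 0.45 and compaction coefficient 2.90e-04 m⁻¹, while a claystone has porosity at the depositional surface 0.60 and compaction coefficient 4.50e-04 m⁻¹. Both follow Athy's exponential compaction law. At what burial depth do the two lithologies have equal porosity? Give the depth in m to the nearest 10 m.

Working in km (1 km = 1000 m; c in km⁻¹ = c in m⁻¹ × 1000):
Set phi₀ₐ e^(−cₐZ) = phi₀ᵦ e^(−cᵦZ) ⇒ ln(phi₀ₐ/phi₀ᵦ) = (cₐ − cᵦ)·Z
Z = ln(0.45/0.6) / (0.29 − 0.45) = -0.2877 / -0.16 = 1.798 km

1800 m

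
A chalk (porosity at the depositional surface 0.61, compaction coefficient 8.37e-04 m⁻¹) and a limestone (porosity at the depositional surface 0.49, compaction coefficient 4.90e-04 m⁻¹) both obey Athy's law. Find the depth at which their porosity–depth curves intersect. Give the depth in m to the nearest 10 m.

630 m

Working in km (1 km = 1000 m; β in km⁻¹ = β in m⁻¹ × 1000):
Set phi₀ₐ e^(−βₐz) = phi₀ᵦ e^(−βᵦz) ⇒ ln(phi₀ₐ/phi₀ᵦ) = (βₐ − βᵦ)·z
z = ln(0.61/0.49) / (0.837 − 0.49) = 0.2191 / 0.347 = 0.631 km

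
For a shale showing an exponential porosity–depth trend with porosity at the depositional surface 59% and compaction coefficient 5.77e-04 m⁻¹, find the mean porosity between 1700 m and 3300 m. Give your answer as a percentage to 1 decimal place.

Working in km (1 km = 1000 m; k in km⁻¹ = k in m⁻¹ × 1000):
⟨phi⟩ = (1/(d₂−d₁)) ∫ phi₀ e^(−kd) dd = phi₀·(e^(−k·d₁) − e^(−k·d₂)) / (k·(d₂−d₁))
e^(−0.577×1.7) = 0.3750; e^(−0.577×3.3) = 0.1490
⟨phi⟩ = 0.59 × (0.3750 − 0.1490) / (0.577 × 1.6) = 0.59 × 0.2448 = 0.1444

14.4%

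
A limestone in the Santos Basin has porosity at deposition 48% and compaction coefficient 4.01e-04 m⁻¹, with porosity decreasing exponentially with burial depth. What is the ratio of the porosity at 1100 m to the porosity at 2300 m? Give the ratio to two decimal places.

Working in km (1 km = 1000 m; k in km⁻¹ = k in m⁻¹ × 1000):
n(z₁)/n(z₂) = e^(−k·z₁)/e^(−k·z₂) = e^{k(z₂−z₁)}
= exp(0.401 × 1.2) = exp(0.4812) = 1.6180

1.62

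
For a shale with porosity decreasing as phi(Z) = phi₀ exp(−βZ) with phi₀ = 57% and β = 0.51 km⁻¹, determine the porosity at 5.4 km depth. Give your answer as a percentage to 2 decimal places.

phi = phi₀·exp(−β·Z) = 0.57 × exp(−0.51 × 5.4) = 0.57 × exp(−2.754)
  = 0.57 × 0.0637 = 0.0363

3.63%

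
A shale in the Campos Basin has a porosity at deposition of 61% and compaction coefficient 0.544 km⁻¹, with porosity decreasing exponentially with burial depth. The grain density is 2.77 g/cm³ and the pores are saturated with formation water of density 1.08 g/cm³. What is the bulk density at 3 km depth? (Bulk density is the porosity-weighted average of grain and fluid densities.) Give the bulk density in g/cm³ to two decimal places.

Porosity at depth: phi = 0.61·exp(−0.544×3) = 0.61×0.1955 = 0.1193
Bulk density: ρ_b = (1−phi)ρ_g + phi·ρ_f = 0.8807×2.77 + 0.1193×1.08
       = 2.440 + 0.129 = 2.568 g/cm³

2.57 g/cm³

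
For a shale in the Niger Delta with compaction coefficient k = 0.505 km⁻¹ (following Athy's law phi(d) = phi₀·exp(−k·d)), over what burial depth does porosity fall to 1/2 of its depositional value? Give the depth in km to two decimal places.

phi/phi₀ = 1/2 ⇒ exp(−k·d) = 1/2 ⇒ d = ln(2) / k
d = 0.6931 / 0.505 = 1.373 km

1.37 km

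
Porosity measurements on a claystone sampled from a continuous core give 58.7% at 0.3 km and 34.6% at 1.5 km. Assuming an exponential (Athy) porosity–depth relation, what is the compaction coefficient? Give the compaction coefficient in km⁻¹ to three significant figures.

0.440 km⁻¹

Athy: phi(Z) = phi₀ e^(−βZ) ⇒ phi₁/phi₂ = e^{β(Z₂−Z₁)} ⇒ β = ln(phi₁/phi₂)/(Z₂−Z₁)
β = ln(0.587/0.346) / (1.5 − 0.3) = ln(1.697) / 1.2 = 0.5286 / 1.2 = 0.4405 km⁻¹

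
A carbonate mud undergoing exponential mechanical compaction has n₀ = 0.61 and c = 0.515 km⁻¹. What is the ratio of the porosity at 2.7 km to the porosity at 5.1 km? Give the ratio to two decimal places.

n(Z₁)/n(Z₂) = e^(−c·Z₁)/e^(−c·Z₂) = e^{c(Z₂−Z₁)}
= exp(0.515 × 2.4) = exp(1.236) = 3.4418

3.44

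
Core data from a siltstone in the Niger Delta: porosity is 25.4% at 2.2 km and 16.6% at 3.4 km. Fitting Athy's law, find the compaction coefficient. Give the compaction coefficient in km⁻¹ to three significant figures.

Athy: n(Z) = n₀ e^(−kZ) ⇒ n₁/n₂ = e^{k(Z₂−Z₁)} ⇒ k = ln(n₁/n₂)/(Z₂−Z₁)
k = ln(0.254/0.166) / (3.4 − 2.2) = ln(1.53) / 1.2 = 0.4253 / 1.2 = 0.3545 km⁻¹

0.354 km⁻¹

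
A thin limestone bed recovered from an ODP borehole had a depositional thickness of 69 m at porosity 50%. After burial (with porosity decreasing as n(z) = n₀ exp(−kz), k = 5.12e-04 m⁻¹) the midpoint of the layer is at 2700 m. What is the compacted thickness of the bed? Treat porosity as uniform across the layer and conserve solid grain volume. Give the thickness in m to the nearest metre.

Working in km (1 km = 1000 m; k in km⁻¹ = k in m⁻¹ × 1000):
Porosity at 2.7 km: n = 0.5·exp(−0.512×2.7) = 0.1255
Solid-volume conservation: h(1−n) = h₀(1−n₀) ⇒ h = h₀·(1−n₀)/(1−n)
h = 0.069 × (1 − 0.5)/(1 − 0.1255) = 0.069 × 0.5717 = 0.0395 km

39 m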